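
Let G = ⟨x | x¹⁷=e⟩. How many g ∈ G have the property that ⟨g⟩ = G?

G is cyclic of order 17. An element generates G iff its order is 17, and a cyclic group of order 17 has exactly φ(17) = 16 such elements.

Answer: 16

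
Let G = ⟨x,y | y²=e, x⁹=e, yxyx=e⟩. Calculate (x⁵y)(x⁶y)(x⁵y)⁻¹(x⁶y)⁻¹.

[(x⁵y), (x⁶y)] = (x⁵y)·(x⁶y)·(x⁵y)⁻¹·(x⁶y)⁻¹.
  (x⁵y) · (x⁶y) = x⁸
  (x⁸) · (x⁵y) = x⁴y
  (x⁴y) · (x⁶y) = x⁷

Answer: x⁷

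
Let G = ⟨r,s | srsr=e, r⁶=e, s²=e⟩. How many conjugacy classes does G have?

The conjugacy classes (representative and size) are:
  [e] (size 1), [r⁵] (size 2), [r⁴] (size 2), [r³] (size 1), [s] (size 3), [r³s] (size 3).
Class equation: 1 + 2 + 2 + 1 + 3 + 3 = 12 = |G|. So G has 6 conjugacy classes.

Answer: 6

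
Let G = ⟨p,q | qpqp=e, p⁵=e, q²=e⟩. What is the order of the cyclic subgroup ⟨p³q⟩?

|⟨p³q⟩| equals the order of p³q. Compute successive powers until reaching e:
  (p³q)¹ = p³q, (p³q)² = e.
The smallest positive k with (p³q)ᵏ = e is 2, so |⟨p³q⟩| = 2.

Answer: 2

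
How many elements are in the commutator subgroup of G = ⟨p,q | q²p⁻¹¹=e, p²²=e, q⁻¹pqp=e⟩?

G' = [G, G] is generated by all commutators. The generator-pair commutators are: [p, q] = p².
The subgroup they normally generate is {e, p², p⁴, p⁶, p⁸, p¹⁰, p¹², p¹⁴, p¹⁶, p¹⁸, p²⁰}, of order 11.
Check: |G/G'| = 44/11 = 4 is the order of the abelianisation.

Answer: 11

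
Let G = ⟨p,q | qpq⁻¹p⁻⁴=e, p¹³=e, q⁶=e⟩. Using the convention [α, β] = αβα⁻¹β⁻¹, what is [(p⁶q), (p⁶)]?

[(p⁶q), (p⁶)] = (p⁶q)·(p⁶)·(p⁶q)⁻¹·(p⁶)⁻¹.
  (p⁶q) · (p⁶) = p⁴q
  (p⁴q) · (p⁵q⁵) = p¹¹
  (p¹¹) · (p⁷) = p⁵

Answer: p⁵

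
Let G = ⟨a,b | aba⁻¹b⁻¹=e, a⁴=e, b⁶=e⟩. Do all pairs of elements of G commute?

Each pair of generators commutes: a·b = ab = b·a. Since the generators pairwise commute, every element of G commutes with every other, so G is abelian.

Answer: Yes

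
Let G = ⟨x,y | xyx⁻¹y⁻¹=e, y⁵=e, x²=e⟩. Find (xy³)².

Compute successive powers of (xy³), reducing at each step:
  (xy³)²: (xy³) · x = y³;   (y³) · y³ = y

Answer: y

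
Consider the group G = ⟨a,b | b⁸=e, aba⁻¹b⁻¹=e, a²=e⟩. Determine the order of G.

Enumerate words in the generators, reducing via the relations: the distinct elements are
  {a, b, e, ab, b², b³, b⁴, b⁵, b⁶, b⁷, ab², ab³, ab⁴, ab⁵, ab⁶, ab⁷}.
No further products give new elements, so |G| = 16.

Answer: 16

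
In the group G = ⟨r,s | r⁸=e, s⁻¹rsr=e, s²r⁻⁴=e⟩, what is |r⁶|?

Compute successive powers until reaching e:
  (r⁶)¹ = r⁶, (r⁶)² = r⁴, (r⁶)³ = r², (r⁶)⁴ = e.
The smallest positive k with (r⁶)ᵏ = e is 4.

Answer: 4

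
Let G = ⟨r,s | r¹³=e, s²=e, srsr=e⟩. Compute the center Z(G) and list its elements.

An element z ∈ Z(G) iff z commutes with every generator.
For example e is central: e·r = r = r·e; e·s = s = s·e.
Whereas r ∉ Z(G) since r·s = rs ≠ r¹²s = s·r.
Checking each of the 26 elements this way gives Z(G) = {e}, of order 1.

Answer: {e}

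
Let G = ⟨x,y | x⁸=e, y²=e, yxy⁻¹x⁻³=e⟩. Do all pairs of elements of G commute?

x·y = xy but y·x = x³y, so x·y ≠ y·x and G is not abelian.

Answer: No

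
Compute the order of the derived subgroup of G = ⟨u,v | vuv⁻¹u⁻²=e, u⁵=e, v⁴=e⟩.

G' = [G, G] is generated by all commutators. The generator-pair commutators are: [u, v] = u⁴.
The subgroup they normally generate is {e, u, u², u³, u⁴}, of order 5.
Check: |G/G'| = 20/5 = 4 is the order of the abelianisation.

Answer: 5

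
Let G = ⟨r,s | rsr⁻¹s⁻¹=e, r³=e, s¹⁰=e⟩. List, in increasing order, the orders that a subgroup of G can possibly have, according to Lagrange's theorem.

|G| = 30 = 2 · 3 · 5. By Lagrange's theorem the order of any subgroup divides 30; the divisors of 30 are 1, 2, 3, 5, 6, 10, 15, 30.

Answer: 1, 2, 3, 5, 6, 10, 15, 30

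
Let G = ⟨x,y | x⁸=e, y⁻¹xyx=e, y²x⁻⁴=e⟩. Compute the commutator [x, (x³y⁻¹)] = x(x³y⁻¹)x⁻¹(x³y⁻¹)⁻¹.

[x, (x³y⁻¹)] = x·(x³y⁻¹)·x⁻¹·(x³y⁻¹)⁻¹.
  x · (x³y⁻¹) = y
  y · (x⁷) = xy
  (xy) · (x³y) = x²

Answer: x²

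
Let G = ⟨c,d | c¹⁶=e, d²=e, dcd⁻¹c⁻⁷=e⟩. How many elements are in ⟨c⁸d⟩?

|⟨c⁸d⟩| equals the order of c⁸d. Compute successive powers until reaching e:
  (c⁸d)¹ = c⁸d, (c⁸d)² = e.
The smallest positive k with (c⁸d)ᵏ = e is 2, so |⟨c⁸d⟩| = 2.

Answer: 2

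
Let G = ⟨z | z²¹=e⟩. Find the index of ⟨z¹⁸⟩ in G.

First find ord(z¹⁸) by computing successive powers:
  (z¹⁸)¹ = z¹⁸, (z¹⁸)² = z¹⁵, (z¹⁸)³ = z¹², (z¹⁸)⁴ = z⁹, (z¹⁸)⁵ = z⁶, (z¹⁸)⁶ = z³, (z¹⁸)⁷ = e.
So |⟨z¹⁸⟩| = ord(z¹⁸) = 7. With |G| = 21, by Lagrange [G : ⟨z¹⁸⟩] = 21/7 = 3.

Answer: 3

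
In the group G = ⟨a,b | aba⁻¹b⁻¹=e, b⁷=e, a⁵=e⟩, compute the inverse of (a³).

The order of (a³) is 5 (smallest k with (a³)ᵏ = e), so (a³)⁻¹ = (a³)⁴ = a².
Check: (a³) · (a²) → (a³) · a² = e, giving e as required.

Answer: a²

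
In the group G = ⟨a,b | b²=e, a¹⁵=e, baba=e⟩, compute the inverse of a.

The order of a is 15 (smallest k with aᵏ = e), so a⁻¹ = a¹⁴ = a¹⁴.
Check: a · (a¹⁴) → a · a¹⁴ = e, giving e as required.

Answer: a¹⁴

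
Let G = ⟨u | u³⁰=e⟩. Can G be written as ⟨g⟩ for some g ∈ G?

|G| = 30. The element u has order 30 (its powers give 30 distinct elements), so ⟨u⟩ = G and G is cyclic.

Answer: Yes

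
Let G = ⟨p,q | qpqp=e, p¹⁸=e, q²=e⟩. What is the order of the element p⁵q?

Compute successive powers until reaching e:
  (p⁵q)¹ = p⁵q, (p⁵q)² = e.
The smallest positive k with (p⁵q)ᵏ = e is 2.

Answer: 2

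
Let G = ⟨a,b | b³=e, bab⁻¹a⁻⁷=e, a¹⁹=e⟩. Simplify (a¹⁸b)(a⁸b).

Compute (a¹⁸b) · (a⁸b) by multiplying left to right and reducing via the relations at each step:
  (a¹⁸b) · a⁸ = a¹⁷b
  (a¹⁷b) · b = a¹⁷b²

Answer: a¹⁷b²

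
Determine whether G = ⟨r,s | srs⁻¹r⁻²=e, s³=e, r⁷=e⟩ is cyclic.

Every cyclic group is abelian. But r·s = rs while s·r = r²s, so r·s ≠ s·r and G is not abelian. Hence G is not cyclic.

Answer: No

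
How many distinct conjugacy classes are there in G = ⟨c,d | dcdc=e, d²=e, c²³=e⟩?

The conjugacy classes (representative and size) are:
  [e] (size 1), [c] (size 2), [c²¹] (size 2), [c²⁰] (size 2), [c⁴] (size 2), [c¹⁸] (size 2), [c⁶] (size 2), [c¹⁶] (size 2), [c⁸] (size 2), [c⁹] (size 2), [c¹⁰] (size 2), [c¹²] (size 2), [c¹⁸d] (size 23).
Class equation: 1 + 2 + 2 + 2 + 2 + 2 + 2 + 2 + 2 + 2 + 2 + 2 + 23 = 46 = |G|. So G has 13 conjugacy classes.

Answer: 13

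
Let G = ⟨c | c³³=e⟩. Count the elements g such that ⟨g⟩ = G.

G is cyclic of order 33. An element generates G iff its order is 33, and a cyclic group of order 33 has exactly φ(33) = 20 such elements.

Answer: 20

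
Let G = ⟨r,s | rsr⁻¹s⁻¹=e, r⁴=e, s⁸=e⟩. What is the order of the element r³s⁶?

Compute successive powers until reaching e:
  (r³s⁶)¹ = r³s⁶, (r³s⁶)² = r²s⁴, (r³s⁶)³ = rs², (r³s⁶)⁴ = e.
The smallest positive k with (r³s⁶)ᵏ = e is 4.

Answer: 4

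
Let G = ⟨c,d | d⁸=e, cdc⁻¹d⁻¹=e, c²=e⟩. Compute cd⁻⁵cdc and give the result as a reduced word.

Multiply left to right, reducing at each step:
  c · d⁻⁵ = cd³
  (cd³) · c = d³
  (d³) · d = d⁴
  (d⁴) · c = cd⁴

Answer: cd⁴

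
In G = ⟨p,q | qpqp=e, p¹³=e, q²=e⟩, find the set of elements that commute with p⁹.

⟨p⁹⟩ ⊆ C_G(p⁹) since powers of p⁹ commute with p⁹; so |C_G(p⁹)| ≥ |⟨p⁹⟩| = 13.
By orbit–stabilizer, |C_G(p⁹)| = |G| / |conj. class of p⁹| = 26 / 2 = 13.
The 13 elements commuting with p⁹ are {e, p, p², p³, p⁴, p⁵, p⁶, p⁷, p⁸, p⁹, p¹⁰, p¹¹, p¹²}.

Answer: {e, p, p², p³, p⁴, p⁵, p⁶, p⁷, p⁸, p⁹, p¹⁰, p¹¹, p¹²}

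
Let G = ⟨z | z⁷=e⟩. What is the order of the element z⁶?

Compute successive powers until reaching e:
  (z⁶)¹ = z⁶, (z⁶)² = z⁵, (z⁶)³ = z⁴, (z⁶)⁴ = z³, (z⁶)⁵ = z², (z⁶)⁶ = z, (z⁶)⁷ = e.
The smallest positive k with (z⁶)ᵏ = e is 7.

Answer: 7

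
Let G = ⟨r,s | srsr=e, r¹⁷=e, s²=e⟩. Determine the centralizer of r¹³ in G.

⟨r¹³⟩ ⊆ C_G(r¹³) since powers of r¹³ commute with r¹³; so |C_G(r¹³)| ≥ |⟨r¹³⟩| = 17.
By orbit–stabilizer, |C_G(r¹³)| = |G| / |conj. class of r¹³| = 34 / 2 = 17.
The 17 elements commuting with r¹³ are {e, r, r², r³, r⁴, r⁵, r⁶, r⁷, r⁸, r⁹, r¹⁰, r¹¹, r¹², r¹³, r¹⁴, r¹⁵, r¹⁶}.

Answer: {e, r, r², r³, r⁴, r⁵, r⁶, r⁷, r⁸, r⁹, r¹⁰, r¹¹, r¹², r¹³, r¹⁴, r¹⁵, r¹⁶}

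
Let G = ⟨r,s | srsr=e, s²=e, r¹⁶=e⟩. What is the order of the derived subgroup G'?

G' = [G, G] is generated by all commutators. The generator-pair commutators are: [r, s] = r².
The subgroup they normally generate is {e, r², r⁴, r⁶, r⁸, r¹⁰, r¹², r¹⁴}, of order 8.
Check: |G/G'| = 32/8 = 4 is the order of the abelianisation.

Answer: 8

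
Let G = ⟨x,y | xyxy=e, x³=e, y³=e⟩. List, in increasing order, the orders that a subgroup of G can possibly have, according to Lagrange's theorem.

|G| = 12 = 2² · 3. By Lagrange's theorem the order of any subgroup divides 12; the divisors of 12 are 1, 2, 3, 4, 6, 12.

Answer: 1, 2, 3, 4, 6, 12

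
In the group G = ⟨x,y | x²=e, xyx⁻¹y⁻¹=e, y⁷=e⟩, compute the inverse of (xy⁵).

The order of (xy⁵) is 14 (smallest k with (xy⁵)ᵏ = e), so (xy⁵)⁻¹ = (xy⁵)¹³ = xy².
Check: (xy⁵) · (xy²) → (xy⁵) · x = y⁵;   (y⁵) · y² = e, giving e as required.

Answer: xy²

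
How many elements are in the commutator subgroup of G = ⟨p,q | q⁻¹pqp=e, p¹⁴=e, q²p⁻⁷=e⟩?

G' = [G, G] is generated by all commutators. The generator-pair commutators are: [p, q] = p².
The subgroup they normally generate is {e, p², p⁴, p⁶, p⁸, p¹⁰, p¹²}, of order 7.
Check: |G/G'| = 28/7 = 4 is the order of the abelianisation.

Answer: 7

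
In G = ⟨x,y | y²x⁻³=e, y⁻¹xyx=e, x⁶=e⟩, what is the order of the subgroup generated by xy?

|⟨xy⟩| equals the order of xy. Compute successive powers until reaching e:
  (xy)¹ = xy, (xy)² = x³, (xy)³ = xy⁻¹, (xy)⁴ = e.
The smallest positive k with (xy)ᵏ = e is 4, so |⟨xy⟩| = 4.

Answer: 4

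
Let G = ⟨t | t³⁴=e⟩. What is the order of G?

G is generated by a single element, so G is cyclic. The relator gives t³⁴ = e and no smaller power is forced to be e, so the 34 powers {e, t, t², t³, t⁴, t⁵, t⁶, t⁷, t⁸, t⁹, t²², t²³, t²¹, t²⁰, t²⁴, t²⁵, t²⁶, t²⁷, t²⁸, t²⁹, t³², t³³, t³¹, t³⁰, t¹², t¹³, t¹¹, t¹⁰, t¹⁴, t¹⁵, t¹⁶, t¹⁷, t¹⁸, t¹⁹} are distinct. Hence |G| = 34.

Answer: 34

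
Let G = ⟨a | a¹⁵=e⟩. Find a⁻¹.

The order of a is 15 (smallest k with aᵏ = e), so a⁻¹ = a¹⁴ = a¹⁴.
Check: a · (a¹⁴) → a · a¹⁴ = e, giving e as required.

Answer: a¹⁴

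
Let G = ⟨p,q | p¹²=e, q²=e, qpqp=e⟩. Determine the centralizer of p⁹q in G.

⟨p⁹q⟩ ⊆ C_G(p⁹q) since powers of p⁹q commute with p⁹q; so |C_G(p⁹q)| ≥ |⟨p⁹q⟩| = 2.
By orbit–stabilizer, |C_G(p⁹q)| = |G| / |conj. class of p⁹q| = 24 / 6 = 4.
The 4 elements commuting with p⁹q are {e, p⁶, p³q, p⁹q}.

Answer: {e, p⁶, p³q, p⁹q}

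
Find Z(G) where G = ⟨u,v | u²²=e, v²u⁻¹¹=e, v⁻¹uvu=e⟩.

An element z ∈ Z(G) iff z commutes with every generator.
For example u¹¹ is central: (u¹¹)·u = u¹² = u·(u¹¹); (u¹¹)·v = v⁻¹ = v·(u¹¹).
Whereas u ∉ Z(G) since u·v = uv ≠ u¹⁰v⁻¹ = v·u.
Checking each of the 44 elements this way gives Z(G) = {e, u¹¹}, of order 2.

Answer: {e, u¹¹}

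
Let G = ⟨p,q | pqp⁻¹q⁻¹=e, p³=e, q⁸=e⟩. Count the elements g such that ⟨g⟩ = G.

G is cyclic of order 24. An element generates G iff its order is 24, and a cyclic group of order 24 has exactly φ(24) = 8 such elements.

Answer: 8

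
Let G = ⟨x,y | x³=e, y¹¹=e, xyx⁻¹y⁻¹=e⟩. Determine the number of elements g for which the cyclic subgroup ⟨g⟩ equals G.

G is cyclic of order 33. An element generates G iff its order is 33, and a cyclic group of order 33 has exactly φ(33) = 20 such elements.

Answer: 20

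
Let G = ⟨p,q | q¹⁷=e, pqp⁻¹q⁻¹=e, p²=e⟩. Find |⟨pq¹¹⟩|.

|⟨pq¹¹⟩| equals the order of pq¹¹. Compute successive powers until reaching e:
  (pq¹¹)¹ = pq¹¹, (pq¹¹)² = q⁵, (pq¹¹)³ = pq¹⁶, (pq¹¹)⁴ = q¹⁰, (pq¹¹)⁵ = pq⁴, (pq¹¹)⁶ = q¹⁵, (pq¹¹)⁷ = pq⁹, (pq¹¹)⁸ = q³, (pq¹¹)⁹ = pq¹⁴, (pq¹¹)¹⁰ = q⁸, (pq¹¹)¹¹ = pq², (pq¹¹)¹² = q¹³, (pq¹¹)¹³ = pq⁷, (pq¹¹)¹⁴ = q, (pq¹¹)¹⁵ = pq¹², (pq¹¹)¹⁶ = q⁶, (pq¹¹)¹⁷ = p, (pq¹¹)¹⁸ = q¹¹, (pq¹¹)¹⁹ = pq⁵, (pq¹¹)²⁰ = q¹⁶, (pq¹¹)²¹ = pq¹⁰, (pq¹¹)²² = q⁴, (pq¹¹)²³ = pq¹⁵, (pq¹¹)²⁴ = q⁹, (pq¹¹)²⁵ = pq³, (pq¹¹)²⁶ = q¹⁴, (pq¹¹)²⁷ = pq⁸, (pq¹¹)²⁸ = q², (pq¹¹)²⁹ = pq¹³, (pq¹¹)³⁰ = q⁷, (pq¹¹)³¹ = pq, (pq¹¹)³² = q¹², (pq¹¹)³³ = pq⁶, (pq¹¹)³⁴ = e.
The smallest positive k with (pq¹¹)ᵏ = e is 34, so |⟨pq¹¹⟩| = 34.

Answer: 34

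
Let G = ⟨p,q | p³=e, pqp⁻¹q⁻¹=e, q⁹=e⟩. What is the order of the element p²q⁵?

Compute successive powers until reaching e:
  (p²q⁵)¹ = p²q⁵, (p²q⁵)² = pq, (p²q⁵)³ = q⁶, (p²q⁵)⁴ = p²q², (p²q⁵)⁵ = pq⁷, (p²q⁵)⁶ = q³, (p²q⁵)⁷ = p²q⁸, (p²q⁵)⁸ = pq⁴, (p²q⁵)⁹ = e.
The smallest positive k with (p²q⁵)ᵏ = e is 9.

Answer: 9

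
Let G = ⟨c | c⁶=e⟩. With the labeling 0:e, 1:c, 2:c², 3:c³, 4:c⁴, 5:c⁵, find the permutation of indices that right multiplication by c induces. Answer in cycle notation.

(0 1 2 3 4 5)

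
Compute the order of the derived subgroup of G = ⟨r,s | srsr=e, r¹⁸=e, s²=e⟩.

G' = [G, G] is generated by all commutators. The generator-pair commutators are: [r, s] = r².
The subgroup they normally generate is {e, r², r⁴, r⁶, r⁸, r¹⁰, r¹², r¹⁴, r¹⁶}, of order 9.
Check: |G/G'| = 36/9 = 4 is the order of the abelianisation.

Answer: 9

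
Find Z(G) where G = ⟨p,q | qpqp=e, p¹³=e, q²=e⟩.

An element z ∈ Z(G) iff z commutes with every generator.
For example e is central: e·p = p = p·e; e·q = q = q·e.
Whereas p ∉ Z(G) since p·q = pq ≠ p¹²q = q·p.
Checking each of the 26 elements this way gives Z(G) = {e}, of order 1.

Answer: {e}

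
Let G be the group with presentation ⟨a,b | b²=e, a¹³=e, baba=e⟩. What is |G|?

Enumerate words in the generators, reducing via the relations: the distinct elements are
  {a, b, e, ab, a², a³, a⁴, a⁵, a⁶, a⁷, a⁸, a⁹, a²b, a³b, a¹², a¹¹, a¹⁰, a⁴b, a⁵b, a⁶b, a⁷b, a⁸b, a⁹b, a¹²b, a¹¹b, a¹⁰b}.
No further products give new elements, so |G| = 26.

Answer: 26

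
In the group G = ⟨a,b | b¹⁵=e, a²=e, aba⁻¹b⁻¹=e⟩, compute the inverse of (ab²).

The order of (ab²) is 30 (smallest k with (ab²)ᵏ = e), so (ab²)⁻¹ = (ab²)²⁹ = ab¹³.
Check: (ab²) · (ab¹³) → (ab²) · a = b²;   (b²) · b¹³ = e, giving e as required.

Answer: ab¹³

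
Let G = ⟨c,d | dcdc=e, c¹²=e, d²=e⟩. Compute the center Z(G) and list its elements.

An element z ∈ Z(G) iff z commutes with every generator.
For example c⁶ is central: (c⁶)·c = c⁷ = c·(c⁶); (c⁶)·d = c⁶d = d·(c⁶).
Whereas c ∉ Z(G) since c·d = cd ≠ c¹¹d = d·c.
Checking each of the 24 elements this way gives Z(G) = {e, c⁶}, of order 2.

Answer: {e, c⁶}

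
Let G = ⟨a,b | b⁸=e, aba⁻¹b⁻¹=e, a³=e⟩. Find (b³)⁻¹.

The order of (b³) is 8 (smallest k with (b³)ᵏ = e), so (b³)⁻¹ = (b³)⁷ = b⁵.
Check: (b³) · (b⁵) → (b³) · b⁵ = e, giving e as required.

Answer: b⁵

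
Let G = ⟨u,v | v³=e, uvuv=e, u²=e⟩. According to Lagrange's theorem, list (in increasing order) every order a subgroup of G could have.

|G| = 6 = 2 · 3. By Lagrange's theorem the order of any subgroup divides 6; the divisors of 6 are 1, 2, 3, 6.

Answer: 1, 2, 3, 6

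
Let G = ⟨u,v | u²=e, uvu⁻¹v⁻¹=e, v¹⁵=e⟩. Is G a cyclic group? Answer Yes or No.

|G| = 30. The element uv has order 30 (its powers give 30 distinct elements), so ⟨uv⟩ = G and G is cyclic.

Answer: Yes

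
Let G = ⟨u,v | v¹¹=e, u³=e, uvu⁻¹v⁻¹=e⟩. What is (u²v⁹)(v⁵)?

Compute (u²v⁹) · (v⁵) by multiplying left to right and reducing via the relations at each step:
  (u²v⁹) · v⁵ = u²v³

Answer: u²v³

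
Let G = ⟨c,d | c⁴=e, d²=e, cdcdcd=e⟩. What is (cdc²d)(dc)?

Compute (cdc²d) · (dc) by multiplying left to right and reducing via the relations at each step:
  (cdc²d) · d = cdc²
  (cdc²) · c = cdc³

Answer: cdc³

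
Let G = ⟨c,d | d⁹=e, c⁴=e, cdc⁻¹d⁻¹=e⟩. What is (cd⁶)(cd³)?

Compute (cd⁶) · (cd³) by multiplying left to right and reducing via the relations at each step:
  (cd⁶) · c = c²d⁶
  (c²d⁶) · d³ = c²

Answer: c²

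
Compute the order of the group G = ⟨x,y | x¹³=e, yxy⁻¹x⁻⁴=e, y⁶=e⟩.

Enumerate words in the generators, reducing via the relations: the distinct elements are
  {e, x, y, xy, x², x³, x⁴, x⁵, x⁶, x⁷, x⁸, x⁹, y², y³, y⁴, y⁵, xy², xy³, xy⁴, xy⁵, x²y, x³y, x¹², x¹¹, x¹⁰, x⁴y, x⁵y, x⁶y, x⁷y, x⁸y, x⁹y, x²y², x²y³, x²y⁴, x²y⁵, x³y², x³y³, x³y⁴, x³y⁵, x¹²y, x¹¹y, x¹⁰y, x⁴y², x⁴y³, x⁴y⁴, x⁴y⁵, x⁵y², x⁵y³, x⁵y⁴, x⁵y⁵, x⁶y², x⁶y³, x⁶y⁴, x⁶y⁵, x⁷y², x⁷y³, x⁷y⁴, x⁷y⁵, x⁸y², x⁸y³, x⁸y⁴, x⁸y⁵, x⁹y², x⁹y³, x⁹y⁴, x⁹y⁵, x¹²y², x¹²y³, x¹²y⁴, x¹²y⁵, x¹¹y², x¹¹y³, x¹¹y⁴, x¹¹y⁵, x¹⁰y², x¹⁰y³, x¹⁰y⁴, x¹⁰y⁵}.
No further products give new elements, so |G| = 78.

Answer: 78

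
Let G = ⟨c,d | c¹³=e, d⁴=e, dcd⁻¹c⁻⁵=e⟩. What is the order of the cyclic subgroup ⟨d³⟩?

|⟨d³⟩| equals the order of d³. Compute successive powers until reaching e:
  (d³)¹ = d³, (d³)² = d², (d³)³ = d, (d³)⁴ = e.
The smallest positive k with (d³)ᵏ = e is 4, so |⟨d³⟩| = 4.

Answer: 4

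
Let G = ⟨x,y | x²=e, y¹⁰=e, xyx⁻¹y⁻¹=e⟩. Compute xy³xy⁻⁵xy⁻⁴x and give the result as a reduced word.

Multiply left to right, reducing at each step:
  x · y³ = xy³
  (xy³) · x = y³
  (y³) · y⁻⁵ = y⁸
  (y⁸) · x = xy⁸
  (xy⁸) · y⁻⁴ = xy⁴
  (xy⁴) · x = y⁴

Answer: y⁴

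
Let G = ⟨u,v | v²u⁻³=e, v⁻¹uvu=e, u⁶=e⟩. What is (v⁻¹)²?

Compute successive powers of (v⁻¹), reducing at each step:
  (v⁻¹)²: (v⁻¹) · v⁻¹ = u³

Answer: u³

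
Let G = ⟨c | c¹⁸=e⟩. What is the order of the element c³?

Compute successive powers until reaching e:
  (c³)¹ = c³, (c³)² = c⁶, (c³)³ = c⁹, (c³)⁴ = c¹², (c³)⁵ = c¹⁵, (c³)⁶ = e.
The smallest positive k with (c³)ᵏ = e is 6.

Answer: 6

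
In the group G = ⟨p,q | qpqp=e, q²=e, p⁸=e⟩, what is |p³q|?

Compute successive powers until reaching e:
  (p³q)¹ = p³q, (p³q)² = e.
The smallest positive k with (p³q)ᵏ = e is 2.

Answer: 2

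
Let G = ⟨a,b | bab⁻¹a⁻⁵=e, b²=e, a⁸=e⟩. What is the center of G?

An element z ∈ Z(G) iff z commutes with every generator.
For example a² is central: (a²)·a = a³ = a·(a²); (a²)·b = a²b = b·(a²).
Whereas a ∉ Z(G) since a·b = ab ≠ a⁵b = b·a.
Checking each of the 16 elements this way gives Z(G) = {e, a², a⁴, a⁶}, of order 4.

Answer: {e, a², a⁴, a⁶}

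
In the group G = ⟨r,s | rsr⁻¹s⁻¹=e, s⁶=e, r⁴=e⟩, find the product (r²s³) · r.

Compute (r²s³) · r by multiplying left to right and reducing via the relations at each step:
  (r²s³) · r = r³s³

Answer: r³s³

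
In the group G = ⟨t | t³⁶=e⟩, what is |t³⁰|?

Compute successive powers until reaching e:
  (t³⁰)¹ = t³⁰, (t³⁰)² = t²⁴, (t³⁰)³ = t¹⁸, (t³⁰)⁴ = t¹², (t³⁰)⁵ = t⁶, (t³⁰)⁶ = e.
The smallest positive k with (t³⁰)ᵏ = e is 6.

Answer: 6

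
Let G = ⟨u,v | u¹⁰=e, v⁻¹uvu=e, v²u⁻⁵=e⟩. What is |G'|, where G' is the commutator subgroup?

G' = [G, G] is generated by all commutators. The generator-pair commutators are: [u, v] = u².
The subgroup they normally generate is {e, u², u⁴, u⁶, u⁸}, of order 5.
Check: |G/G'| = 20/5 = 4 is the order of the abelianisation.

Answer: 5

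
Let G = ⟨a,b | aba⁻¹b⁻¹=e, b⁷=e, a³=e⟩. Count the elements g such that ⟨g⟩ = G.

G is cyclic of order 21. An element generates G iff its order is 21, and a cyclic group of order 21 has exactly φ(21) = 12 such elements.

Answer: 12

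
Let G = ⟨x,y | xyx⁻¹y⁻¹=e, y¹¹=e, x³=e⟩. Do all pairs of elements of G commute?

Each pair of generators commutes: x·y = xy = y·x. Since the generators pairwise commute, every element of G commutes with every other, so G is abelian.

Answer: Yes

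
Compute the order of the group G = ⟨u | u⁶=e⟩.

G is generated by a single element, so G is cyclic. The relator gives u⁶ = e and no smaller power is forced to be e, so the 6 powers {e, u, u², u³, u⁴, u⁵} are distinct. Hence |G| = 6.

Answer: 6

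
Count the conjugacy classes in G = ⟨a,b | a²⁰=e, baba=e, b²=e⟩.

The conjugacy classes (representative and size) are:
  [e] (size 1), [a] (size 2), [a¹⁸] (size 2), [a³] (size 2), [a⁴] (size 2), [a¹⁵] (size 2), [a¹⁴] (size 2), [a⁷] (size 2), [a¹²] (size 2), [a¹¹] (size 2), [a¹⁰] (size 1), [a¹⁸b] (size 10), [a⁵b] (size 10).
Class equation: 1 + 2 + 2 + 2 + 2 + 2 + 2 + 2 + 2 + 2 + 1 + 10 + 10 = 40 = |G|. So G has 13 conjugacy classes.

Answer: 13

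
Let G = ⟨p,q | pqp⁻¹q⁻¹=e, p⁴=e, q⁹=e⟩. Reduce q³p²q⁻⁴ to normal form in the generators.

Multiply left to right, reducing at each step:
  (q³) · p² = p²q³
  (p²q³) · q⁻⁴ = p²q⁸

Answer: p²q⁸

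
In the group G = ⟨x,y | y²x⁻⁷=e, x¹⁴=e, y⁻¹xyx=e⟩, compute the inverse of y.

The order of y is 4 (smallest k with yᵏ = e), so y⁻¹ = y³ = y⁻¹.
Check: y · (y⁻¹) → y · y⁻¹ = e, giving e as required.

Answer: y⁻¹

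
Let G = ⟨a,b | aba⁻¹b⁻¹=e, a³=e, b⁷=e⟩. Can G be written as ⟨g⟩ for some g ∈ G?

|G| = 21. The element ab has order 21 (its powers give 21 distinct elements), so ⟨ab⟩ = G and G is cyclic.

Answer: Yes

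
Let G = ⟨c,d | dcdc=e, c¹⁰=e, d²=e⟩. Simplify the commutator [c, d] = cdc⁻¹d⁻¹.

[c, d] = c·d·c⁻¹·d⁻¹.
  c · d = cd
  (cd) · (c⁹) = c²d
  (c²d) · d = c²

Answer: c²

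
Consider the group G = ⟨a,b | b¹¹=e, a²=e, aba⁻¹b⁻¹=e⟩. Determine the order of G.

Enumerate words in the generators, reducing via the relations: the distinct elements are
  {a, b, e, ab, b², b³, b⁴, b⁵, b⁶, b⁷, b⁸, b⁹, ab², ab³, ab⁴, ab⁵, ab⁶, ab⁷, ab⁸, ab⁹, b¹⁰, ab¹⁰}.
No further products give new elements, so |G| = 22.

Answer: 22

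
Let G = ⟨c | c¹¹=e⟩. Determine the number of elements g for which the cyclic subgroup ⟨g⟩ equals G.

G is cyclic of order 11. An element generates G iff its order is 11, and a cyclic group of order 11 has exactly φ(11) = 10 such elements.

Answer: 10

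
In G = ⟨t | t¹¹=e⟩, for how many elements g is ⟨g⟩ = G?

G is cyclic of order 11. An element generates G iff its order is 11, and a cyclic group of order 11 has exactly φ(11) = 10 such elements.

Answer: 10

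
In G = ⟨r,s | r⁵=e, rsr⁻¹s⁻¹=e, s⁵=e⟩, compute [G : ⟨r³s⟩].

First find ord(r³s) by computing successive powers:
  (r³s)¹ = r³s, (r³s)² = rs², (r³s)³ = r⁴s³, (r³s)⁴ = r²s⁴, (r³s)⁵ = e.
So |⟨r³s⟩| = ord(r³s) = 5. With |G| = 25, by Lagrange [G : ⟨r³s⟩] = 25/5 = 5.

Answer: 5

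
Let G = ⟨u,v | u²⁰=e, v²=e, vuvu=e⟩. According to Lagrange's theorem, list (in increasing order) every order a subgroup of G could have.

|G| = 40 = 2³ · 5. By Lagrange's theorem the order of any subgroup divides 40; the divisors of 40 are 1, 2, 4, 5, 8, 10, 20, 40.

Answer: 1, 2, 4, 5, 8, 10, 20, 40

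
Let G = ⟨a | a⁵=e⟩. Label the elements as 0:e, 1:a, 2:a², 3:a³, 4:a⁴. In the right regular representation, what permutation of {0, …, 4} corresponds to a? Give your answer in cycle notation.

(0 1 2 3 4)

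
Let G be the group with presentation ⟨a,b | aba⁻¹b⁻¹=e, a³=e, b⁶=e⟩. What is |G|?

Enumerate words in the generators, reducing via the relations: the distinct elements are
  {a, b, e, ab, a², b², b³, b⁴, b⁵, ab², ab³, ab⁴, ab⁵, a²b, a²b², a²b³, a²b⁴, a²b⁵}.
No further products give new elements, so |G| = 18.

Answer: 18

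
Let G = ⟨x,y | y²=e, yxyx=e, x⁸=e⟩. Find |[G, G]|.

G' = [G, G] is generated by all commutators. The generator-pair commutators are: [x, y] = x².
The subgroup they normally generate is {e, x², x⁴, x⁶}, of order 4.
Check: |G/G'| = 16/4 = 4 is the order of the abelianisation.

Answer: 4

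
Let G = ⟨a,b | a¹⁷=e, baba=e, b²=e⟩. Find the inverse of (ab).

The order of (ab) is 2 (smallest k with (ab)ᵏ = e), so (ab)⁻¹ = (ab)¹ = ab.
Check: (ab) · (ab) → (ab) · a = b;   b · b = e, giving e as required.

Answer: ab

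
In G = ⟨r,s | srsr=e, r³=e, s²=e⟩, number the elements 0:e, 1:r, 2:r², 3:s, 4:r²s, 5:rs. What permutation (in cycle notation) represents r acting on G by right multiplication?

(0 1 2)(3 4 5)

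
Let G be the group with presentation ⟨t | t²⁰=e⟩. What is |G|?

G is generated by a single element, so G is cyclic. The relator gives t²⁰ = e and no smaller power is forced to be e, so the 20 powers {e, t, t², t³, t⁴, t⁵, t⁶, t⁷, t⁸, t⁹, t¹², t¹³, t¹¹, t¹⁰, t¹⁴, t¹⁵, t¹⁶, t¹⁷, t¹⁸, t¹⁹} are distinct. Hence |G| = 20.

Answer: 20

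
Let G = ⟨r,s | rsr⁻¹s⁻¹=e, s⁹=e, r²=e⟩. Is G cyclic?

|G| = 18. The element rs has order 18 (its powers give 18 distinct elements), so ⟨rs⟩ = G and G is cyclic.

Answer: Yes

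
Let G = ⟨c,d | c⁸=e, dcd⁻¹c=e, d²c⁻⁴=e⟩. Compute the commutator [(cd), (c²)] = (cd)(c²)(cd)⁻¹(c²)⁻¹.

[(cd), (c²)] = (cd)·(c²)·(cd)⁻¹·(c²)⁻¹.
  (cd) · (c²) = c³d⁻¹
  (c³d⁻¹) · (cd⁻¹) = c⁶
  (c⁶) · (c⁶) = c⁴

Answer: c⁴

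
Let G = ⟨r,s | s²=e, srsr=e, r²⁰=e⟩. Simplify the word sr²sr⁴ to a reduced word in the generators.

Multiply left to right, reducing at each step:
  s · r² = r¹⁸s
  (r¹⁸s) · s = r¹⁸
  (r¹⁸) · r⁴ = r²

Answer: r²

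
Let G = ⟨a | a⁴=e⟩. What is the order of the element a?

Compute successive powers until reaching e:
  a¹ = a, a² = a², a³ = a³, a⁴ = e.
The smallest positive k with aᵏ = e is 4.

Answer: 4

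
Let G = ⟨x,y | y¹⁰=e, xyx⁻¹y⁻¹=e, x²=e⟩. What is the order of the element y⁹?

Compute successive powers until reaching e:
  (y⁹)¹ = y⁹, (y⁹)² = y⁸, (y⁹)³ = y⁷, (y⁹)⁴ = y⁶, (y⁹)⁵ = y⁵, (y⁹)⁶ = y⁴, (y⁹)⁷ = y³, (y⁹)⁸ = y², (y⁹)⁹ = y, (y⁹)¹⁰ = e.
The smallest positive k with (y⁹)ᵏ = e is 10.

Answer: 10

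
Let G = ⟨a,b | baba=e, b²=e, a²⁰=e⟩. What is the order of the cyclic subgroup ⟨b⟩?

|⟨b⟩| equals the order of b. Compute successive powers until reaching e:
  b¹ = b, b² = e.
The smallest positive k with bᵏ = e is 2, so |⟨b⟩| = 2.

Answer: 2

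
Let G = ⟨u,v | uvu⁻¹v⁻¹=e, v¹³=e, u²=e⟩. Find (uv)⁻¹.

The order of (uv) is 26 (smallest k with (uv)ᵏ = e), so (uv)⁻¹ = (uv)²⁵ = uv¹².
Check: (uv) · (uv¹²) → (uv) · u = v;   v · v¹² = e, giving e as required.

Answer: uv¹²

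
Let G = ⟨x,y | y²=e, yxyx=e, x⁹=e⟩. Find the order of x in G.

Compute successive powers until reaching e:
  x¹ = x, x² = x², x³ = x³, x⁴ = x⁴, x⁵ = x⁵, x⁶ = x⁶, x⁷ = x⁷, x⁸ = x⁸, x⁹ = e.
The smallest positive k with xᵏ = e is 9.

Answer: 9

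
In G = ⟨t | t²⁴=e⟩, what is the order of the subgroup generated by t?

|⟨t⟩| equals the order of t. Compute successive powers until reaching e:
  t¹ = t, t² = t², t³ = t³, t⁴ = t⁴, t⁵ = t⁵, t⁶ = t⁶, t⁷ = t⁷, t⁸ = t⁸, t⁹ = t⁹, t¹⁰ = t¹⁰, t¹¹ = t¹¹, t¹² = t¹², t¹³ = t¹³, t¹⁴ = t¹⁴, t¹⁵ = t¹⁵, t¹⁶ = t¹⁶, t¹⁷ = t¹⁷, t¹⁸ = t¹⁸, t¹⁹ = t¹⁹, t²⁰ = t²⁰, t²¹ = t²¹, t²² = t²², t²³ = t²³, t²⁴ = e.
The smallest positive k with tᵏ = e is 24, so |⟨t⟩| = 24.

Answer: 24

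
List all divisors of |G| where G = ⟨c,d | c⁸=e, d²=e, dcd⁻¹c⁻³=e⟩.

|G| = 16 = 2⁴. By Lagrange's theorem the order of any subgroup divides 16; the divisors of 16 are 1, 2, 4, 8, 16.

Answer: 1, 2, 4, 8, 16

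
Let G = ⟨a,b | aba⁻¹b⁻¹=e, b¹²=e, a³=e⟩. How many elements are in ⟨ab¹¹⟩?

|⟨ab¹¹⟩| equals the order of ab¹¹. Compute successive powers until reaching e:
  (ab¹¹)¹ = ab¹¹, (ab¹¹)² = a²b¹⁰, (ab¹¹)³ = b⁹, (ab¹¹)⁴ = ab⁸, (ab¹¹)⁵ = a²b⁷, (ab¹¹)⁶ = b⁶, (ab¹¹)⁷ = ab⁵, (ab¹¹)⁸ = a²b⁴, (ab¹¹)⁹ = b³, (ab¹¹)¹⁰ = ab², (ab¹¹)¹¹ = a²b, (ab¹¹)¹² = e.
The smallest positive k with (ab¹¹)ᵏ = e is 12, so |⟨ab¹¹⟩| = 12.

Answer: 12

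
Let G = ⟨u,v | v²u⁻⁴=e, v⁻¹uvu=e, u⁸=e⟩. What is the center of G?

An element z ∈ Z(G) iff z commutes with every generator.
For example u⁴ is central: (u⁴)·u = u⁵ = u·(u⁴); (u⁴)·v = v⁻¹ = v·(u⁴).
Whereas u ∉ Z(G) since u·v = uv ≠ u³v⁻¹ = v·u.
Checking each of the 16 elements this way gives Z(G) = {e, u⁴}, of order 2.

Answer: {e, u⁴}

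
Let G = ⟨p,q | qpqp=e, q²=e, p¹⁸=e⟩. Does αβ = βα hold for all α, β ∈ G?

p·q = pq but q·p = p¹⁷q, so p·q ≠ q·p and G is not abelian.

Answer: No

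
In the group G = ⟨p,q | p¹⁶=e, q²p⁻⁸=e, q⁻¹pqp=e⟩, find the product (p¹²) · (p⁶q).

Compute (p¹²) · (p⁶q) by multiplying left to right and reducing via the relations at each step:
  (p¹²) · p⁶ = p²
  (p²) · q = p²q

Answer: p²q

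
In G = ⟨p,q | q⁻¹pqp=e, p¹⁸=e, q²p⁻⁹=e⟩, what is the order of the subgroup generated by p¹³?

|⟨p¹³⟩| equals the order of p¹³. Compute successive powers until reaching e:
  (p¹³)¹ = p¹³, (p¹³)² = p⁸, (p¹³)³ = p³, (p¹³)⁴ = p¹⁶, (p¹³)⁵ = p¹¹, (p¹³)⁶ = p⁶, (p¹³)⁷ = p, (p¹³)⁸ = p¹⁴, (p¹³)⁹ = p⁹, (p¹³)¹⁰ = p⁴, (p¹³)¹¹ = p¹⁷, (p¹³)¹² = p¹², (p¹³)¹³ = p⁷, (p¹³)¹⁴ = p², (p¹³)¹⁵ = p¹⁵, (p¹³)¹⁶ = p¹⁰, (p¹³)¹⁷ = p⁵, (p¹³)¹⁸ = e.
The smallest positive k with (p¹³)ᵏ = e is 18, so |⟨p¹³⟩| = 18.

Answer: 18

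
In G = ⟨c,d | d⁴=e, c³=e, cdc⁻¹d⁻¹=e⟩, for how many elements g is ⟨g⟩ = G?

G is cyclic of order 12. An element generates G iff its order is 12, and a cyclic group of order 12 has exactly φ(12) = 4 such elements.

Answer: 4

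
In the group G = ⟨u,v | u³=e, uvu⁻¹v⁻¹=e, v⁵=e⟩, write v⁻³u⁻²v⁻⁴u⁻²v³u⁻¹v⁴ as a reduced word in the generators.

Multiply left to right, reducing at each step:
  (v²) · u⁻² = uv²
  (uv²) · v⁻⁴ = uv³
  (uv³) · u⁻² = u²v³
  (u²v³) · v³ = u²v
  (u²v) · u⁻¹ = uv
  (uv) · v⁴ = u

Answer: u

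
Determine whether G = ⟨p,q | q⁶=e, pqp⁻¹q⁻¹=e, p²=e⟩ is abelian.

Each pair of generators commutes: p·q = pq = q·p. Since the generators pairwise commute, every element of G commutes with every other, so G is abelian.

Answer: Yes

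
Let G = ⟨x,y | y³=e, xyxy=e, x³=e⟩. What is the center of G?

An element z ∈ Z(G) iff z commutes with every generator.
For example e is central: e·x = x = x·e; e·y = y = y·e.
Whereas x ∉ Z(G) since x·y = xy ≠ x²y² = y·x.
Checking each of the 12 elements this way gives Z(G) = {e}, of order 1.

Answer: {e}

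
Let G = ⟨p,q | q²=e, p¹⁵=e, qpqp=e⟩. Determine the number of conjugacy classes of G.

The conjugacy classes (representative and size) are:
  [e] (size 1), [p¹⁴] (size 2), [p²] (size 2), [p³] (size 2), [p⁴] (size 2), [p¹⁰] (size 2), [p⁹] (size 2), [p⁷] (size 2), [p¹³q] (size 15).
Class equation: 1 + 2 + 2 + 2 + 2 + 2 + 2 + 2 + 15 = 30 = |G|. So G has 9 conjugacy classes.

Answer: 9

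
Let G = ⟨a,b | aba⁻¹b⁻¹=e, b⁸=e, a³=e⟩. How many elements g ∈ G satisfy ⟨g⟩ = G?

G is cyclic of order 24. An element generates G iff its order is 24, and a cyclic group of order 24 has exactly φ(24) = 8 such elements.

Answer: 8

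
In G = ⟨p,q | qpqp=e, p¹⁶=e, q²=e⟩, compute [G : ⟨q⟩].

First find ord(q) by computing successive powers:
  q¹ = q, q² = e.
So |⟨q⟩| = ord(q) = 2. With |G| = 32, by Lagrange [G : ⟨q⟩] = 32/2 = 16.

Answer: 16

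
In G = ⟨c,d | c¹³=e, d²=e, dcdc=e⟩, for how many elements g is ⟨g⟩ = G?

⟨g⟩ = G would require ord(g) = |G| = 26, but the maximum element order in G is 13 < 26. So G is not cyclic and no single element generates it: the count is 0.

Answer: 0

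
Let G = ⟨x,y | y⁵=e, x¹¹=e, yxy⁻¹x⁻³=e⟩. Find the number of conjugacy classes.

The conjugacy classes (representative and size) are:
  [e] (size 1), [x³] (size 5), [x⁶] (size 5), [x⁷y] (size 11), [x⁹y²] (size 11), [x⁷y³] (size 11), [x⁷y⁴] (size 11).
Class equation: 1 + 5 + 5 + 11 + 11 + 11 + 11 = 55 = |G|. So G has 7 conjugacy classes.

Answer: 7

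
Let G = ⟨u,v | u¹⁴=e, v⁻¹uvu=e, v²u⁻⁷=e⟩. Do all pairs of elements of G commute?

u·v = uv but v·u = u⁶v⁻¹, so u·v ≠ v·u and G is not abelian.

Answer: No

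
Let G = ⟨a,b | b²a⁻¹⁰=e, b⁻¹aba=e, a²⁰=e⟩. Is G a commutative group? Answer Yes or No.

a·b = ab but b·a = a⁹b⁻¹, so a·b ≠ b·a and G is not abelian.

Answer: No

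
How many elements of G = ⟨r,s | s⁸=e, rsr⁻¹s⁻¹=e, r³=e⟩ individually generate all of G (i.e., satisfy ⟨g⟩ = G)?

G is cyclic of order 24. An element generates G iff its order is 24, and a cyclic group of order 24 has exactly φ(24) = 8 such elements.

Answer: 8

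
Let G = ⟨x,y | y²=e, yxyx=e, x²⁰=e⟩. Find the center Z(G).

An element z ∈ Z(G) iff z commutes with every generator.
For example x¹⁰ is central: (x¹⁰)·x = x¹¹ = x·(x¹⁰); (x¹⁰)·y = x¹⁰y = y·(x¹⁰).
Whereas x ∉ Z(G) since x·y = xy ≠ x¹⁹y = y·x.
Checking each of the 40 elements this way gives Z(G) = {e, x¹⁰}, of order 2.

Answer: {e, x¹⁰}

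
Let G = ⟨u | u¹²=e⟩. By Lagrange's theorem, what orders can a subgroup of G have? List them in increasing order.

|G| = 12 = 2² · 3. By Lagrange's theorem the order of any subgroup divides 12; the divisors of 12 are 1, 2, 3, 4, 6, 12.

Answer: 1, 2, 3, 4, 6, 12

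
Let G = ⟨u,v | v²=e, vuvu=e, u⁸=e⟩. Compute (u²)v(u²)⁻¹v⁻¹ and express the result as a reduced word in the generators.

[(u²), v] = (u²)·v·(u²)⁻¹·v⁻¹.
  (u²) · v = u²v
  (u²v) · (u⁶) = u⁴v
  (u⁴v) · v = u⁴

Answer: u⁴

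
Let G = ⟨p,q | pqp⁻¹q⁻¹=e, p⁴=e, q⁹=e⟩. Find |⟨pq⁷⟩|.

|⟨pq⁷⟩| equals the order of pq⁷. Compute successive powers until reaching e:
  (pq⁷)¹ = pq⁷, (pq⁷)² = p²q⁵, (pq⁷)³ = p³q³, (pq⁷)⁴ = q, (pq⁷)⁵ = pq⁸, (pq⁷)⁶ = p²q⁶, (pq⁷)⁷ = p³q⁴, (pq⁷)⁸ = q², (pq⁷)⁹ = p, (pq⁷)¹⁰ = p²q⁷, (pq⁷)¹¹ = p³q⁵, (pq⁷)¹² = q³, (pq⁷)¹³ = pq, (pq⁷)¹⁴ = p²q⁸, (pq⁷)¹⁵ = p³q⁶, (pq⁷)¹⁶ = q⁴, (pq⁷)¹⁷ = pq², (pq⁷)¹⁸ = p², (pq⁷)¹⁹ = p³q⁷, (pq⁷)²⁰ = q⁵, (pq⁷)²¹ = pq³, (pq⁷)²² = p²q, (pq⁷)²³ = p³q⁸, (pq⁷)²⁴ = q⁶, (pq⁷)²⁵ = pq⁴, (pq⁷)²⁶ = p²q², (pq⁷)²⁷ = p³, (pq⁷)²⁸ = q⁷, (pq⁷)²⁹ = pq⁵, (pq⁷)³⁰ = p²q³, (pq⁷)³¹ = p³q, (pq⁷)³² = q⁸, (pq⁷)³³ = pq⁶, (pq⁷)³⁴ = p²q⁴, (pq⁷)³⁵ = p³q², (pq⁷)³⁶ = e.
The smallest positive k with (pq⁷)ᵏ = e is 36, so |⟨pq⁷⟩| = 36.

Answer: 36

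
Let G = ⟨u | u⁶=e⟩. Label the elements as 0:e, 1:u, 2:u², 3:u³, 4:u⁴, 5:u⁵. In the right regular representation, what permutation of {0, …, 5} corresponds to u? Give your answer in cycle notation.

(0 1 2 3 4 5)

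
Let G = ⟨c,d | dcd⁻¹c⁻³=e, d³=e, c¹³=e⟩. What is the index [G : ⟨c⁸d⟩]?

First find ord(c⁸d) by computing successive powers:
  (c⁸d)¹ = c⁸d, (c⁸d)² = c⁶d², (c⁸d)³ = e.
So |⟨c⁸d⟩| = ord(c⁸d) = 3. With |G| = 39, by Lagrange [G : ⟨c⁸d⟩] = 39/3 = 13.

Answer: 13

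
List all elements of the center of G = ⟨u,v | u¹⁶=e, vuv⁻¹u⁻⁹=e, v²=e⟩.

An element z ∈ Z(G) iff z commutes with every generator.
For example u² is central: (u²)·u = u³ = u·(u²); (u²)·v = u²v = v·(u²).
Whereas u ∉ Z(G) since u·v = uv ≠ u⁹v = v·u.
Checking each of the 32 elements this way gives Z(G) = {e, u², u⁴, u⁶, u⁸, u¹⁰, u¹², u¹⁴}, of order 8.

Answer: {e, u², u⁴, u⁶, u⁸, u¹⁰, u¹², u¹⁴}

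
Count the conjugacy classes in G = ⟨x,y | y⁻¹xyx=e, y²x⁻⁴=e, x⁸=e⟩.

The conjugacy classes (representative and size) are:
  [e] (size 1), [x⁷] (size 2), [x⁶] (size 2), [x³] (size 2), [x⁴] (size 1), [x²y⁻¹] (size 4), [x³y⁻¹] (size 4).
Class equation: 1 + 2 + 2 + 2 + 1 + 4 + 4 = 16 = |G|. So G has 7 conjugacy classes.

Answer: 7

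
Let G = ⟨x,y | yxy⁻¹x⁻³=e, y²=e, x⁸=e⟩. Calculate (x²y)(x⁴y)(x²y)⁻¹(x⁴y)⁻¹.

[(x²y), (x⁴y)] = (x²y)·(x⁴y)·(x²y)⁻¹·(x⁴y)⁻¹.
  (x²y) · (x⁴y) = x⁶
  (x⁶) · (x²y) = y
  y · (x⁴y) = x⁴

Answer: x⁴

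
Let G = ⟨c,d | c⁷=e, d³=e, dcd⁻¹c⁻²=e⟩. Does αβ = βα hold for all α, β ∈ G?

c·d = cd but d·c = c²d, so c·d ≠ d·c and G is not abelian.

Answer: No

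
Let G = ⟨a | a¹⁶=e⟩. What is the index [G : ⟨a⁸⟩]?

First find ord(a⁸) by computing successive powers:
  (a⁸)¹ = a⁸, (a⁸)² = e.
So |⟨a⁸⟩| = ord(a⁸) = 2. With |G| = 16, by Lagrange [G : ⟨a⁸⟩] = 16/2 = 8.

Answer: 8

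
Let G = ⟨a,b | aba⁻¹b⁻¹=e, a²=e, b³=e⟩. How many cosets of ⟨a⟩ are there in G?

First find ord(a) by computing successive powers:
  a¹ = a, a² = e.
So |⟨a⟩| = ord(a) = 2. With |G| = 6, by Lagrange [G : ⟨a⟩] = 6/2 = 3.

Answer: 3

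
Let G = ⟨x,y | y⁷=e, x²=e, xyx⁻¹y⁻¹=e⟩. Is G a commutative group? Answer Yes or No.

Each pair of generators commutes: x·y = xy = y·x. Since the generators pairwise commute, every element of G commutes with every other, so G is abelian.

Answer: Yes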